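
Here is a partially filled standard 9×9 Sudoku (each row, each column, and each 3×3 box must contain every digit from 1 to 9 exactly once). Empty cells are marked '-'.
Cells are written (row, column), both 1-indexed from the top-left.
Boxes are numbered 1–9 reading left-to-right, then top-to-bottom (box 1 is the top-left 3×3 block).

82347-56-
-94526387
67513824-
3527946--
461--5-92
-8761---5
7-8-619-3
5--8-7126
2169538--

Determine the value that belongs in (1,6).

Row 1 already contains {2, 3, 4, 5, 6, 7, 8}.
Column 6 already contains {1, 3, 4, 5, 6, 7, 8}.
Its 3×3 block (box 2) already contains {1, 2, 3, 4, 5, 6, 7, 8}.
The only value from 1–9 not eliminated is 9, so (1,6) = 9.

9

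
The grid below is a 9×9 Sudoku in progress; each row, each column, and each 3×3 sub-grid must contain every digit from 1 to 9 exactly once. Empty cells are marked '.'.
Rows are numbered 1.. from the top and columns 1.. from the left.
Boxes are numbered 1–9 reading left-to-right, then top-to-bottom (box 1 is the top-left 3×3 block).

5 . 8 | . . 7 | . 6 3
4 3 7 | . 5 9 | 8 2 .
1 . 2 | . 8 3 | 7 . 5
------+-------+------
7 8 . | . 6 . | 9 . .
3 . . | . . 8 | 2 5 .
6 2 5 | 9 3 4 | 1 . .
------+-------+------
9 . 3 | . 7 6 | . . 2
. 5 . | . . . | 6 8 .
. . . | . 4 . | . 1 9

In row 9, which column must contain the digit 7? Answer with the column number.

Consider where 7 can go in row 9.
row 9, column 1 is out (column 1 already has a 7).
row 9, column 3 is out (column 3 already has a 7).
row 9, column 4 is out (box 8 already has a 7).
row 9, column 6 is out (column 6 already has a 7).
row 9, column 7 is out (column 7 already has a 7).
So the only cell in row 9 that can hold 7 is row 9, column 2.
That is column 2.

2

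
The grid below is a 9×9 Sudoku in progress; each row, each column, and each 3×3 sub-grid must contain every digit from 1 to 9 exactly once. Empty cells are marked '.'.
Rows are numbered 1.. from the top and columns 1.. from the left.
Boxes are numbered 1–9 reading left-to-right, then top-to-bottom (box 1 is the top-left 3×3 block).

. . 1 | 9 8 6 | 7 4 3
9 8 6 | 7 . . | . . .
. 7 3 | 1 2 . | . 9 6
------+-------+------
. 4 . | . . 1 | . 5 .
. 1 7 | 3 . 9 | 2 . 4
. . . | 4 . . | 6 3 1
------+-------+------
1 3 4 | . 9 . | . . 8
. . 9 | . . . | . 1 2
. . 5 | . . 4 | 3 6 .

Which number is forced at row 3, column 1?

Cell row 3, column 1 itself could take any of {4, 5} by direct elimination.
Consider where 4 can go in column 1.
row 1, column 1 is out (row 1 already has a 4). row 4, column 1 is out (row 4 already has a 4). row 5, column 1 is out (row 5 already has a 4). row 6, column 1 is out (row 6 already has a 4). The remaining empty cells in column 1 are similarly blocked.
So the only cell in column 1 that can hold 4 is row 3, column 1.
Therefore row 3, column 1 = 4.

4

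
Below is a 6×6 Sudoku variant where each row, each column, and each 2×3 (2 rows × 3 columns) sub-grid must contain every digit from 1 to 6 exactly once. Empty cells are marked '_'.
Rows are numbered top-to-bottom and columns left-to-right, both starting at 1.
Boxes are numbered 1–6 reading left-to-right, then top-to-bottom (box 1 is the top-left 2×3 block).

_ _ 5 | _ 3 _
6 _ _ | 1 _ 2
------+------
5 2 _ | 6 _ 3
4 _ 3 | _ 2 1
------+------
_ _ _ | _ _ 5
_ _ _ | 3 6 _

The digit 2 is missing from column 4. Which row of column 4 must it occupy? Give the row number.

Consider where 2 can go in column 4.
R1C4 is out (box 2 already has a 2).
R4C4 is out (row 4 already has a 2).
So the only cell in column 4 that can hold 2 is R5C4.
That is row 5.

5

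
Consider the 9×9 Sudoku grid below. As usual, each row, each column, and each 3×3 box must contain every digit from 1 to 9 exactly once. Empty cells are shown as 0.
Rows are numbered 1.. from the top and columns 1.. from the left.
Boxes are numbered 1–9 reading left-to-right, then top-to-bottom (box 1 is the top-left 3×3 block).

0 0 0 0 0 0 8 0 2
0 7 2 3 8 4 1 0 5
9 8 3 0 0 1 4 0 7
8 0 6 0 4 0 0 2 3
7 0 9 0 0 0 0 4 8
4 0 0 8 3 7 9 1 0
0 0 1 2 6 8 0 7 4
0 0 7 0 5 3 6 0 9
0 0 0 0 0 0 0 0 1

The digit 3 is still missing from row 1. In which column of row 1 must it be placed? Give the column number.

8

Consider where 3 can go in row 1.
row 1, column 1 is out (box 1 already has a 3). row 1, column 2 is out (box 1 already has a 3). row 1, column 3 is out (column 3 already has a 3). row 1, column 4 is out (column 4 already has a 3). The remaining empty cells in row 1 are similarly blocked.
So the only cell in row 1 that can hold 3 is row 1, column 8.
That is column 8.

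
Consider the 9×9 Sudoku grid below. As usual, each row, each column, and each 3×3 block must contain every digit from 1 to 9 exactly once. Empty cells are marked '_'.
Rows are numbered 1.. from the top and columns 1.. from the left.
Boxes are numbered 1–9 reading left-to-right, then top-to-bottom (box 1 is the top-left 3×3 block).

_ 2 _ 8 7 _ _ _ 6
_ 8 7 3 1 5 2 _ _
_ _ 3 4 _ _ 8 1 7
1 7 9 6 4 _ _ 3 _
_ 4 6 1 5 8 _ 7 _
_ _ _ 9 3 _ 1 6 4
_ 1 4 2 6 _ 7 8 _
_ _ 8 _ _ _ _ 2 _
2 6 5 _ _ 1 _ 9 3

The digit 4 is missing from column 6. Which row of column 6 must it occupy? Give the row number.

8

Consider where 4 can go in column 6.
row 1, column 6 is out (box 2 already has a 4).
row 3, column 6 is out (row 3 already has a 4).
row 4, column 6 is out (row 4 already has a 4).
row 6, column 6 is out (row 6 already has a 4).
row 7, column 6 is out (row 7 already has a 4).
So the only cell in column 6 that can hold 4 is row 8, column 6.
That is row 8.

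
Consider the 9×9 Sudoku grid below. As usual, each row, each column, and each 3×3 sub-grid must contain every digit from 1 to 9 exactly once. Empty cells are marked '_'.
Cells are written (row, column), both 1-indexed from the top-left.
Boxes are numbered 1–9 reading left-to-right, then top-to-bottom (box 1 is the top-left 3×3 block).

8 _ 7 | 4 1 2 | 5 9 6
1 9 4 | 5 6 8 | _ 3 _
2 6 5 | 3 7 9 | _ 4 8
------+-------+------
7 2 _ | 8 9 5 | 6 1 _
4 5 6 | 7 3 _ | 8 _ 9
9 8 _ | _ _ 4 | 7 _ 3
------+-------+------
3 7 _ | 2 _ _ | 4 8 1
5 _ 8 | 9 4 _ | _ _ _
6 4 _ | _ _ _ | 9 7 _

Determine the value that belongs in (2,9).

7

Cell (2,9) itself could take any of {2, 7} by direct elimination.
Consider where 7 can go in row 2.
(2,7) is out (column 7 already has a 7).
So the only cell in row 2 that can hold 7 is (2,9).
Therefore (2,9) = 7.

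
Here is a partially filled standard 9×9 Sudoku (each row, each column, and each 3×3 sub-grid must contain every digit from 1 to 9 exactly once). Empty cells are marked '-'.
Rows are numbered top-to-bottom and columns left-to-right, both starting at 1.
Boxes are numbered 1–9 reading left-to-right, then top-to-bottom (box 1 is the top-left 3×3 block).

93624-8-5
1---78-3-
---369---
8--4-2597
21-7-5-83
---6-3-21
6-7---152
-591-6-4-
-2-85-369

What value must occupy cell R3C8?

Cell R3C8 itself could take any of {1, 7} by direct elimination.
Consider where 1 can go in row 3.
R3C1 is out (column 1 already has a 1).
R3C2 is out (column 2 already has a 1).
R3C3 is out (box 1 already has a 1).
R3C7 is out (column 7 already has a 1).
R3C9 is out (column 9 already has a 1).
So the only cell in row 3 that can hold 1 is R3C8.
Therefore R3C8 = 1.

1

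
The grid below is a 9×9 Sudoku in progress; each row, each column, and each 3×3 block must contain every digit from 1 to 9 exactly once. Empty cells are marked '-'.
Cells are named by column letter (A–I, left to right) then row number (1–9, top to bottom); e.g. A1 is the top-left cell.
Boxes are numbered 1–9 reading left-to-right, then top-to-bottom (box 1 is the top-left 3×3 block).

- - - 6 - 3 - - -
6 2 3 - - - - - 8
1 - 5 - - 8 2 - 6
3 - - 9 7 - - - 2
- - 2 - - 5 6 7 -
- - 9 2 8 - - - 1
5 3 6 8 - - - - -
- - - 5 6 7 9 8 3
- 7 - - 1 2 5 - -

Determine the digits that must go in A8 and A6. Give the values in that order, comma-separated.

For A8:
  Consider where 2 can go in column A.
  A1 is out (box 1 already has a 2).
  A5 is out (row 5 already has a 2).
  A6 is out (row 6 already has a 2).
  A9 is out (row 9 already has a 2).
  So the only cell in column A that can hold 2 is A8.
  So A8 = 2.
For A6:
  Consider where 7 can go in row 6.
  B6 is out (column B already has a 7).
  F6 is out (column F already has a 7).
  G6 is out (box 6 already has a 7).
  H6 is out (column H already has a 7).
  So the only cell in row 6 that can hold 7 is A6.
  So A6 = 7.

2,7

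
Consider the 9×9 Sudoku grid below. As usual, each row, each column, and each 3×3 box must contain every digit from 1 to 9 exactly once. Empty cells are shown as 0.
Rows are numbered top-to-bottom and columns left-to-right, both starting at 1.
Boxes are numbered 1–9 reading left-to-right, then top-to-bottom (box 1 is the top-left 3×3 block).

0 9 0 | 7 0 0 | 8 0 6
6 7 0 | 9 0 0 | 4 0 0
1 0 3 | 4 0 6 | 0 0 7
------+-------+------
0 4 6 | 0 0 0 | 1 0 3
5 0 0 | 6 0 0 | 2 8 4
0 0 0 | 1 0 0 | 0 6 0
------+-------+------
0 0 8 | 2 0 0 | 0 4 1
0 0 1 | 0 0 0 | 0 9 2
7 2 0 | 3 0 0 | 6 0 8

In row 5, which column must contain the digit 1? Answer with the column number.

Consider where 1 can go in row 5.
R5C3 is out (column 3 already has a 1).
R5C5 is out (box 5 already has a 1).
R5C6 is out (box 5 already has a 1).
So the only cell in row 5 that can hold 1 is R5C2.
That is column 2.

2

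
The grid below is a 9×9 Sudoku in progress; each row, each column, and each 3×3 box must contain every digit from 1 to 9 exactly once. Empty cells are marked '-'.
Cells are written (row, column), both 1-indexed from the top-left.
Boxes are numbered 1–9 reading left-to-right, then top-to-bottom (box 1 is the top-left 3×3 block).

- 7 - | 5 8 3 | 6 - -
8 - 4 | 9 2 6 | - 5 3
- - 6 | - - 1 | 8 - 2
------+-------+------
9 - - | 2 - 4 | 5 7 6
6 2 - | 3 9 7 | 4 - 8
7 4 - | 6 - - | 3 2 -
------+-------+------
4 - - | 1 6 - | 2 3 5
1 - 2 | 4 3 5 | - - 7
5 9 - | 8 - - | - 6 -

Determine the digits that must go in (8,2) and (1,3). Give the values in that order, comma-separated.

6,9

For (8,2):
  Consider where 6 can go in row 8.
  (8,7) is out (column 7 already has a 6).
  (8,8) is out (column 8 already has a 6).
  So the only cell in row 8 that can hold 6 is (8,2).
  So (8,2) = 6.
For (1,3):
  Consider where 9 can go in column 3.
  (4,3) is out (row 4 already has a 9).
  (5,3) is out (row 5 already has a 9).
  (6,3) is out (box 4 already has a 9).
  (7,3) is out (box 7 already has a 9).
  (9,3) is out (row 9 already has a 9).
  So the only cell in column 3 that can hold 9 is (1,3).
  So (1,3) = 9.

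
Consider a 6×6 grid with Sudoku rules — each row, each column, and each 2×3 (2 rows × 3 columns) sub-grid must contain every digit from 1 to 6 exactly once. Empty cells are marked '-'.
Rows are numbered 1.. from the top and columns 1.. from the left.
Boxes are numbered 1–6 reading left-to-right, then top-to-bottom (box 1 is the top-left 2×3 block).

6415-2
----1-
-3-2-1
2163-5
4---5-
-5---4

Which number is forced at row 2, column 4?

4

Cell row 2, column 4 itself could take any of {4, 6} by direct elimination.
Consider where 4 can go in box 2.
row 1, column 5 is out (row 1 already has a 4).
row 2, column 6 is out (column 6 already has a 4).
So the only cell in box 2 that can hold 4 is row 2, column 4.
Therefore row 2, column 4 = 4.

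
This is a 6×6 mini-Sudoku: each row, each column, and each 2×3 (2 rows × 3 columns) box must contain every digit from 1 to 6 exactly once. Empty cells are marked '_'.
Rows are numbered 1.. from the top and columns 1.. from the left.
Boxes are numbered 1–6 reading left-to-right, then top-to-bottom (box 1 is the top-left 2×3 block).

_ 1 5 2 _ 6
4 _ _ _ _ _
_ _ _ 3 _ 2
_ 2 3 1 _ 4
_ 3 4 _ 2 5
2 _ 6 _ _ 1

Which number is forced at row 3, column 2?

4

Cell row 3, column 2 itself could take any of {4, 5, 6} by direct elimination.
Consider where 4 can go in column 2.
row 2, column 2 is out (row 2 already has a 4).
row 6, column 2 is out (box 5 already has a 4).
So the only cell in column 2 that can hold 4 is row 3, column 2.
Therefore row 3, column 2 = 4.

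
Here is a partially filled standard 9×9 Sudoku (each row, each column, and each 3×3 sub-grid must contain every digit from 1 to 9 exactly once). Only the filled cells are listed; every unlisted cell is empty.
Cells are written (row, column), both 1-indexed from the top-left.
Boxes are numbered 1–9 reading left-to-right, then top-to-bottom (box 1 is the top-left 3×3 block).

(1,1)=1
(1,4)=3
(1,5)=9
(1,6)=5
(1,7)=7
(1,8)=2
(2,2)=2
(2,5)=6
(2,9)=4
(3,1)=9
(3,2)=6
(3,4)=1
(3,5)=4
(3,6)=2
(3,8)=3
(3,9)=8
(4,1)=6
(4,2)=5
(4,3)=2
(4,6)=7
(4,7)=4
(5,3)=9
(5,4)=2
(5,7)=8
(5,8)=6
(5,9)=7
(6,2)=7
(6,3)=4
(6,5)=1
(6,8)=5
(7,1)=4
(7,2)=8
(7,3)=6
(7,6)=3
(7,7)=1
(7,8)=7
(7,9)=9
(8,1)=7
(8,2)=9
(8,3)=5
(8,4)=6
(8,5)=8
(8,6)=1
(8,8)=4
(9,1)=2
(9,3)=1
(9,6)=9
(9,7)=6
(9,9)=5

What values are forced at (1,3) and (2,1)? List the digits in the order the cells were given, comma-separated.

8,5

For (1,3):
  Row 1 already contains {1, 2, 3, 5, 7, 9}.
  Column 3 already contains {1, 2, 4, 5, 6, 9}.
  Its 3×3 block (box 1) already contains {1, 2, 6, 9}.
  The only value from 1–9 not eliminated is 8, so (1,3) = 8.
For (2,1):
  Consider where 5 can go in box 1.
  (1,2) is out (row 1 already has a 5).
  (1,3) is out (row 1 already has a 5).
  (2,3) is out (column 3 already has a 5).
  (3,3) is out (column 3 already has a 5).
  So the only cell in box 1 that can hold 5 is (2,1).
  So (2,1) = 5.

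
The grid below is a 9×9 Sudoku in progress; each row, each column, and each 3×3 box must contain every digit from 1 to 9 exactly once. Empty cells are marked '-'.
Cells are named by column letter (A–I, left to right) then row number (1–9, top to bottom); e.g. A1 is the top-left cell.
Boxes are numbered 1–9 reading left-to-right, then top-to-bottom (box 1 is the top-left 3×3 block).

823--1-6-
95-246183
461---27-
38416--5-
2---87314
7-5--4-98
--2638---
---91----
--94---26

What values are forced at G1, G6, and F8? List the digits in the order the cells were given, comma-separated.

For G1:
  Consider where 4 can go in box 3.
  I1 is out (column I already has a 4).
  I3 is out (row 3 already has a 4).
  So the only cell in box 3 that can hold 4 is G1.
  So G1 = 4.
For G6:
  Row 6 already contains {4, 5, 7, 8, 9}.
  Column G already contains {1, 2, 3}.
  Its 3×3 block (box 6) already contains {1, 3, 4, 5, 8, 9}.
  The only value from 1–9 not eliminated is 6, so G6 = 6.
For F8:
  Consider where 2 can go in row 8.
  A8 is out (column A already has a 2). B8 is out (column B already has a 2). C8 is out (column C already has a 2). G8 is out (column G already has a 2). The remaining empty cells in row 8 are similarly blocked.
  So the only cell in row 8 that can hold 2 is F8.
  So F8 = 2.

4,6,2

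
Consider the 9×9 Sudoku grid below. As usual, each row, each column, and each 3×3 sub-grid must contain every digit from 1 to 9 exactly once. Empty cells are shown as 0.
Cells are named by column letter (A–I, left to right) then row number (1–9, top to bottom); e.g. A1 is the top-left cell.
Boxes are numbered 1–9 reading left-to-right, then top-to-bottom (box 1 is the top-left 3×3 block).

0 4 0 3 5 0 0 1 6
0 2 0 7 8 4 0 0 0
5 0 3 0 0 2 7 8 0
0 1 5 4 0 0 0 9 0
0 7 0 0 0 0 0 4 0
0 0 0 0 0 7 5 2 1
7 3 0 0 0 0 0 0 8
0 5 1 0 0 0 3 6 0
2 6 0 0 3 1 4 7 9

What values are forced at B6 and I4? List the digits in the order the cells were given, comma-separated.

8,7

For B6:
  Consider where 8 can go in column B.
  B3 is out (row 3 already has a 8).
  So the only cell in column B that can hold 8 is B6.
  So B6 = 8.
For I4:
  Consider where 7 can go in column I.
  I2 is out (row 2 already has a 7).
  I3 is out (row 3 already has a 7).
  I5 is out (row 5 already has a 7).
  I8 is out (box 9 already has a 7).
  So the only cell in column I that can hold 7 is I4.
  So I4 = 7.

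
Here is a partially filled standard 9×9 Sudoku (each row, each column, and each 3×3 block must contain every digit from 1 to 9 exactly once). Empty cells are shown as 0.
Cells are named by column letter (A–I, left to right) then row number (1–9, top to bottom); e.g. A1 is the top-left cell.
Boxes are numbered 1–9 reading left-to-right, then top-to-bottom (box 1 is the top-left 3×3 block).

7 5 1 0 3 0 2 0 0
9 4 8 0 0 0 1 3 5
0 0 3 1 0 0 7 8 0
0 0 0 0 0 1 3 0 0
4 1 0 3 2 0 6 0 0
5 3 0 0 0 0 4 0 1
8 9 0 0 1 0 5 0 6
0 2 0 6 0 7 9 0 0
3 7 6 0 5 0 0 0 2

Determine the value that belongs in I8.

Cell I8 itself could take any of {3, 4, 8} by direct elimination.
Consider where 3 can go in box 9.
H7 is out (column H already has a 3).
H8 is out (column H already has a 3).
G9 is out (row 9 already has a 3).
H9 is out (row 9 already has a 3).
So the only cell in box 9 that can hold 3 is I8.
Therefore I8 = 3.

3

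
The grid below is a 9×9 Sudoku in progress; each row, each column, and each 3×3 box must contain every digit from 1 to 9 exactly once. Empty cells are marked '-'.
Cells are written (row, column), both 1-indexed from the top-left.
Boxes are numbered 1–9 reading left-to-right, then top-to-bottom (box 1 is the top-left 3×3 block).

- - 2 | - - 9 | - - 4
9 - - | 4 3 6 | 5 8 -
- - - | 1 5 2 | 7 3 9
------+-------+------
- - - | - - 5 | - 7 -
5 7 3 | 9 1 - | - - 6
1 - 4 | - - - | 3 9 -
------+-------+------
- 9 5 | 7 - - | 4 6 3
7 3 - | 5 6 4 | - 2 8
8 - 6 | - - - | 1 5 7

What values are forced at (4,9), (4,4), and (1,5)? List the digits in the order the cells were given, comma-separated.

For (4,9):
  Consider where 1 can go in box 6.
  (4,7) is out (column 7 already has a 1).
  (5,7) is out (row 5 already has a 1).
  (5,8) is out (row 5 already has a 1).
  (6,9) is out (row 6 already has a 1).
  So the only cell in box 6 that can hold 1 is (4,9).
  So (4,9) = 1.
For (4,4):
  Consider where 3 can go in row 4.
  (4,1) is out (box 4 already has a 3). (4,2) is out (column 2 already has a 3). (4,3) is out (column 3 already has a 3). (4,5) is out (column 5 already has a 3). The remaining empty cells in row 4 are similarly blocked.
  So the only cell in row 4 that can hold 3 is (4,4).
  So (4,4) = 3.
For (1,5):
  Consider where 7 can go in row 1.
  (1,1) is out (column 1 already has a 7).
  (1,2) is out (column 2 already has a 7).
  (1,4) is out (column 4 already has a 7).
  (1,7) is out (column 7 already has a 7).
  (1,8) is out (column 8 already has a 7).
  So the only cell in row 1 that can hold 7 is (1,5).
  So (1,5) = 7.

1,3,7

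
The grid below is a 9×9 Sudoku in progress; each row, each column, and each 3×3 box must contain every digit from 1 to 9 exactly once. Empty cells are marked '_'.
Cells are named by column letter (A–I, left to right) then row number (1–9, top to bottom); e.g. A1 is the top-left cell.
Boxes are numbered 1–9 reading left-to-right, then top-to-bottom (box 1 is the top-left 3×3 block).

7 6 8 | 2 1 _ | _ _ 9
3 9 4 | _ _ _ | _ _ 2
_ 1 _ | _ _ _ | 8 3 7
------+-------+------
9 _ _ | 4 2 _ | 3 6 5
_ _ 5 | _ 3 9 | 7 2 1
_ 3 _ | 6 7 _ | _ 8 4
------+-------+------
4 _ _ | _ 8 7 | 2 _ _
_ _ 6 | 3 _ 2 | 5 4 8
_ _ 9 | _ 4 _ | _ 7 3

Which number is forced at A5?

6

Cell A5 itself could take any of {6, 8} by direct elimination.
Consider where 6 can go in box 4.
B4 is out (row 4 already has a 6).
C4 is out (row 4 already has a 6).
B5 is out (column B already has a 6).
A6 is out (row 6 already has a 6).
C6 is out (row 6 already has a 6).
So the only cell in box 4 that can hold 6 is A5.
Therefore A5 = 6.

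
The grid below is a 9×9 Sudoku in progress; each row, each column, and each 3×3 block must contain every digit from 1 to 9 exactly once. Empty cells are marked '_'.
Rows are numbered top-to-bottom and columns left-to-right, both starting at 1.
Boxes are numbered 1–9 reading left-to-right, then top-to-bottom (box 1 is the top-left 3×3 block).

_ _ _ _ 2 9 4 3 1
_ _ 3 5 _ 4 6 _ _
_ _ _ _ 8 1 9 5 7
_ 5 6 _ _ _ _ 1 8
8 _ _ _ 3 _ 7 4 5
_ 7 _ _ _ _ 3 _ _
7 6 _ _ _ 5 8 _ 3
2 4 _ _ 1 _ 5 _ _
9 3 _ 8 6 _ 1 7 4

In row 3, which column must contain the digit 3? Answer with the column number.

Consider where 3 can go in row 3.
R3C1 is out (box 1 already has a 3).
R3C2 is out (column 2 already has a 3).
R3C3 is out (column 3 already has a 3).
So the only cell in row 3 that can hold 3 is R3C4.
That is column 4.

4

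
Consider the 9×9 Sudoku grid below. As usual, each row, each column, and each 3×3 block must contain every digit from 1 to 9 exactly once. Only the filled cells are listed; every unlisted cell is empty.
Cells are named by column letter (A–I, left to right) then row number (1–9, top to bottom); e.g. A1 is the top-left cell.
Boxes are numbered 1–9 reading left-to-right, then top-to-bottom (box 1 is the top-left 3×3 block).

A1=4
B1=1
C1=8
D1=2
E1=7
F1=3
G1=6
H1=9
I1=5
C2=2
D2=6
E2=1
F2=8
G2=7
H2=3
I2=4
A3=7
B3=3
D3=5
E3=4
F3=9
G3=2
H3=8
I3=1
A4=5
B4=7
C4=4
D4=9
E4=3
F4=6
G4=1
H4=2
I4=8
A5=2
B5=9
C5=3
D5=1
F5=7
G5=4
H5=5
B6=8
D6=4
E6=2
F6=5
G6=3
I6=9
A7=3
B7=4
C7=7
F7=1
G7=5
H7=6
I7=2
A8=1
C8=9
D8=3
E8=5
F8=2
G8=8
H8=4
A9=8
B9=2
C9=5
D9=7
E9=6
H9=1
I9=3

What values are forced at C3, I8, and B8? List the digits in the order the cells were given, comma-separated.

6,7,6

For C3:
  Row 3 already contains {1, 2, 3, 4, 5, 7, 8, 9}.
  Column C already contains {2, 3, 4, 5, 7, 8, 9}.
  Its 3×3 block (box 1) already contains {1, 2, 3, 4, 7, 8}.
  The only value from 1–9 not eliminated is 6, so C3 = 6.
For I8:
  Row 8 already contains {1, 2, 3, 4, 5, 8, 9}.
  Column I already contains {1, 2, 3, 4, 5, 8, 9}.
  Its 3×3 block (box 9) already contains {1, 2, 3, 4, 5, 6, 8}.
  The only value from 1–9 not eliminated is 7, so I8 = 7.
For B8:
  Row 8 already contains {1, 2, 3, 4, 5, 8, 9}.
  Column B already contains {1, 2, 3, 4, 7, 8, 9}.
  Its 3×3 block (box 7) already contains {1, 2, 3, 4, 5, 7, 8, 9}.
  The only value from 1–9 not eliminated is 6, so B8 = 6.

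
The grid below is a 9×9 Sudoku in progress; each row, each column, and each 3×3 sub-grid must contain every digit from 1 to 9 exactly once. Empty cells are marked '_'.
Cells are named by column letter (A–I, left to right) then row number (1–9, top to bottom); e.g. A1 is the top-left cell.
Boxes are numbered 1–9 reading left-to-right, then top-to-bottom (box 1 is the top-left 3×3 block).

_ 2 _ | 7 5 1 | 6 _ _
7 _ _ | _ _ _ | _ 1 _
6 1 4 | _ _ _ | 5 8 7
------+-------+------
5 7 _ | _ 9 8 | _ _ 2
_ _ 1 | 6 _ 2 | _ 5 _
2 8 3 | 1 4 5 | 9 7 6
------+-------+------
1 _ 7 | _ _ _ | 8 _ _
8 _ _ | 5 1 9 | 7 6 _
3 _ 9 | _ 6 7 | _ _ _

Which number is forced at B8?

4

Row 8 already contains {1, 5, 6, 7, 8, 9}.
Column B already contains {1, 2, 7, 8}.
Its 3×3 block (box 7) already contains {1, 3, 7, 8, 9}.
The only value from 1–9 not eliminated is 4, so B8 = 4.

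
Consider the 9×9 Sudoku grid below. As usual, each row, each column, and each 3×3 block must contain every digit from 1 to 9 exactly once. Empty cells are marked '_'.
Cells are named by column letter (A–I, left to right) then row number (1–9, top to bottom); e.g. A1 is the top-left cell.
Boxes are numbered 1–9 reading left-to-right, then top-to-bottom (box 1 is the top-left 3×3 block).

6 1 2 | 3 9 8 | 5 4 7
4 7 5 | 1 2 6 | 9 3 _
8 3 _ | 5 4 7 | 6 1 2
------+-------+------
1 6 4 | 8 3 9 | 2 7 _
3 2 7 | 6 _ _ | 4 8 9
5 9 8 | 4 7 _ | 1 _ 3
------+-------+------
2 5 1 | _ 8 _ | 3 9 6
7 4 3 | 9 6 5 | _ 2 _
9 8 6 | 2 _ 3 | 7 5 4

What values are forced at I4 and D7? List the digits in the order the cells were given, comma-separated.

5,7

For I4:
  Row 4 already contains {1, 2, 3, 4, 6, 7, 8, 9}.
  Column I already contains {2, 3, 4, 6, 7, 9}.
  Its 3×3 block (box 6) already contains {1, 2, 3, 4, 7, 8, 9}.
  The only value from 1–9 not eliminated is 5, so I4 = 5.
For D7:
  Row 7 already contains {1, 2, 3, 5, 6, 8, 9}.
  Column D already contains {1, 2, 3, 4, 5, 6, 8, 9}.
  Its 3×3 block (box 8) already contains {2, 3, 5, 6, 8, 9}.
  The only value from 1–9 not eliminated is 7, so D7 = 7.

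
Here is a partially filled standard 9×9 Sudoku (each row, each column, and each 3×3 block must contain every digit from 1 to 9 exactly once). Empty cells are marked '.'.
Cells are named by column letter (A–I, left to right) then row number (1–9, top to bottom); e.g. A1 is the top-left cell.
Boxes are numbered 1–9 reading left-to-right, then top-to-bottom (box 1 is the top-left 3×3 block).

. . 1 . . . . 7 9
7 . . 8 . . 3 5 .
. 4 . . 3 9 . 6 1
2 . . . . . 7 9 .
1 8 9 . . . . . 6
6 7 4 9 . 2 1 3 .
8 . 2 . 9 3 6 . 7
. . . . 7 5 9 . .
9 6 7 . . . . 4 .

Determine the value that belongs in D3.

Cell D3 itself could take any of {2, 5, 7} by direct elimination.
Consider where 7 can go in row 3.
A3 is out (column A already has a 7).
C3 is out (column C already has a 7).
G3 is out (column G already has a 7).
So the only cell in row 3 that can hold 7 is D3.
Therefore D3 = 7.

7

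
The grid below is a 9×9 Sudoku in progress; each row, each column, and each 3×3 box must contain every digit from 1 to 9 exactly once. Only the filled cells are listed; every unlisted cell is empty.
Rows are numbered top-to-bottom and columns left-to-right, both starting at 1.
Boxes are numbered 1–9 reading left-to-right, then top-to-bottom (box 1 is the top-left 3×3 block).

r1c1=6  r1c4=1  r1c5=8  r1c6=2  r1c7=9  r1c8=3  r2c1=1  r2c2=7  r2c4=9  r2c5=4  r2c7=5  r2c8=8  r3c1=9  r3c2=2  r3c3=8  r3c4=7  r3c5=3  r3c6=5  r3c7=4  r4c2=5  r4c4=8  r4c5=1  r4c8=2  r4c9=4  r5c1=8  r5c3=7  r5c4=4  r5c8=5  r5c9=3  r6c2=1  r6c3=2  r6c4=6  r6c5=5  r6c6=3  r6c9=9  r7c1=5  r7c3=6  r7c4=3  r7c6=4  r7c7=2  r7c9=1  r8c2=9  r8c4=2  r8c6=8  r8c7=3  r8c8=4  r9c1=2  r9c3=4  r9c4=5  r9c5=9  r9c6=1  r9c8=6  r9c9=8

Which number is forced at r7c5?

7

Row 7 already contains {1, 2, 3, 4, 5, 6}.
Column 5 already contains {1, 3, 4, 5, 8, 9}.
Its 3×3 block (box 8) already contains {1, 2, 3, 4, 5, 8, 9}.
The only value from 1–9 not eliminated is 7, so r7c5 = 7.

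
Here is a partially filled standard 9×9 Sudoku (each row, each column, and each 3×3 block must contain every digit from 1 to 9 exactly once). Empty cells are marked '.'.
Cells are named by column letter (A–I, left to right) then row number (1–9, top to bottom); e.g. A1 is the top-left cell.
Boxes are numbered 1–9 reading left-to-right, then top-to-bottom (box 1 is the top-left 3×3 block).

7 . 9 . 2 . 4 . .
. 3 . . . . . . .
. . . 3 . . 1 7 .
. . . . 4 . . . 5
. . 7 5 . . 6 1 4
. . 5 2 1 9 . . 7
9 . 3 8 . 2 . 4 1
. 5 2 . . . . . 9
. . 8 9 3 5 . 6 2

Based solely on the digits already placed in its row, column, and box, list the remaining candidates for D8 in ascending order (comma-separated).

Row 8 already contains {2, 5, 9}.
Column D already contains {2, 3, 5, 8, 9}.
Its 3×3 block (box 8) already contains {2, 3, 5, 8, 9}.
Removing those from 1–9 leaves {1, 4, 6, 7} as the candidates for D8.

1,4,6,7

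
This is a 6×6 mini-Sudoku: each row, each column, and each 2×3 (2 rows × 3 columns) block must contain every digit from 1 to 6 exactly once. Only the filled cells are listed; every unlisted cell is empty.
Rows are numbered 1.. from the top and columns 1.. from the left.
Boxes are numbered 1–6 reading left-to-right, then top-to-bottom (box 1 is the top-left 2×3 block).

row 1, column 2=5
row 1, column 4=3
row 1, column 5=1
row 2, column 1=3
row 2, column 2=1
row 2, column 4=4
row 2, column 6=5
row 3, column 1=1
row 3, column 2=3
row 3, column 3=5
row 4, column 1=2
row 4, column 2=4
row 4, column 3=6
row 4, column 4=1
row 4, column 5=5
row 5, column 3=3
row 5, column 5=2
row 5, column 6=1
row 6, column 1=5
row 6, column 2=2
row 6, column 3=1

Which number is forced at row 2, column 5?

6

Row 2 already contains {1, 3, 4, 5}.
Column 5 already contains {1, 2, 5}.
Its 2×3 block (box 2) already contains {1, 3, 4, 5}.
The only value from 1–6 not eliminated is 6, so row 2, column 5 = 6.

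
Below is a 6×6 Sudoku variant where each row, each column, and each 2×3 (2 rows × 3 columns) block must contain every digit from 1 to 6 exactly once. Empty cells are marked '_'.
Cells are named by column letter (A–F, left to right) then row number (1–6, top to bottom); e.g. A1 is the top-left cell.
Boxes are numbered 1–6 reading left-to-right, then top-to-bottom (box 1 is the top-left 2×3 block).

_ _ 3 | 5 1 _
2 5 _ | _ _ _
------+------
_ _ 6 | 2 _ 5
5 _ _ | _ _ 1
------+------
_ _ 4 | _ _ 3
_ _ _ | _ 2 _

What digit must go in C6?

5

Cell C6 itself could take any of {1, 5} by direct elimination.
Consider where 5 can go in row 6.
A6 is out (column A already has a 5).
B6 is out (column B already has a 5).
D6 is out (column D already has a 5).
F6 is out (column F already has a 5).
So the only cell in row 6 that can hold 5 is C6.
Therefore C6 = 5.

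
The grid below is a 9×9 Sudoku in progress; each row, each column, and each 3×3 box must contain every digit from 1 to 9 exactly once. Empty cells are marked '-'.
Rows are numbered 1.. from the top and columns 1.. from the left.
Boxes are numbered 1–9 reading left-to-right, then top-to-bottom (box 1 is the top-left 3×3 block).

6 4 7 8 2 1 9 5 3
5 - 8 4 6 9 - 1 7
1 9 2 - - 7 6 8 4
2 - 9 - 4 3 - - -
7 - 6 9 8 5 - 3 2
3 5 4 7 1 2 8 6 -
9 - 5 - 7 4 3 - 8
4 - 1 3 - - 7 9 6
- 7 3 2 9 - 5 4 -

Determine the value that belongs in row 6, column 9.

Row 6 already contains {1, 2, 3, 4, 5, 6, 7, 8}.
Column 9 already contains {2, 3, 4, 6, 7, 8}.
Its 3×3 block (box 6) already contains {2, 3, 6, 8}.
The only value from 1–9 not eliminated is 9, so row 6, column 9 = 9.

9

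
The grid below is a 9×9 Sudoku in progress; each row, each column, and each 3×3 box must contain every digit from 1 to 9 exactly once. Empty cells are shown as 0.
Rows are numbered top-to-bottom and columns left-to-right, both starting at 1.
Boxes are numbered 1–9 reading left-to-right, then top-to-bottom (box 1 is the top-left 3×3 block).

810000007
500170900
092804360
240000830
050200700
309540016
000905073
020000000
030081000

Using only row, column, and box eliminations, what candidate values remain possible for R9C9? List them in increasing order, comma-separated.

Row 9 already contains {1, 3, 8}.
Column 9 already contains {3, 6, 7}.
Its 3×3 block (box 9) already contains {3, 7}.
Removing those from 1–9 leaves {2, 4, 5, 9} as the candidates for R9C9.

2,4,5,9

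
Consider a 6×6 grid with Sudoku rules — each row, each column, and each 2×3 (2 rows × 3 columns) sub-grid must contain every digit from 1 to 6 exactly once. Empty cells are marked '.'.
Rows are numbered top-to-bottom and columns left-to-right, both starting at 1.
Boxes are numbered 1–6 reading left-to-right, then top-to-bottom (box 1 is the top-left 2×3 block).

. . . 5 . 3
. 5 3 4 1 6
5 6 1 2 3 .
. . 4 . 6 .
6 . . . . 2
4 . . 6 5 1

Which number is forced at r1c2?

4

Cell r1c2 itself could take any of {1, 2, 4} by direct elimination.
Consider where 4 can go in box 1.
r1c1 is out (column 1 already has a 4).
r1c3 is out (column 3 already has a 4).
r2c1 is out (row 2 already has a 4).
So the only cell in box 1 that can hold 4 is r1c2.
Therefore r1c2 = 4.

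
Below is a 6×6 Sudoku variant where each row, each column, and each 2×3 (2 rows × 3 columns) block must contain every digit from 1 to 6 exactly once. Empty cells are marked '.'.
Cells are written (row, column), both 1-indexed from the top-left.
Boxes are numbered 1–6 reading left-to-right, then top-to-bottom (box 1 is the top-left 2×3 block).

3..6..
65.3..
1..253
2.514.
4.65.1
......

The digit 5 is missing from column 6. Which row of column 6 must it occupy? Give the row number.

1

Consider where 5 can go in column 6.
(2,6) is out (row 2 already has a 5).
(4,6) is out (row 4 already has a 5).
(6,6) is out (box 6 already has a 5).
So the only cell in column 6 that can hold 5 is (1,6).
That is row 1.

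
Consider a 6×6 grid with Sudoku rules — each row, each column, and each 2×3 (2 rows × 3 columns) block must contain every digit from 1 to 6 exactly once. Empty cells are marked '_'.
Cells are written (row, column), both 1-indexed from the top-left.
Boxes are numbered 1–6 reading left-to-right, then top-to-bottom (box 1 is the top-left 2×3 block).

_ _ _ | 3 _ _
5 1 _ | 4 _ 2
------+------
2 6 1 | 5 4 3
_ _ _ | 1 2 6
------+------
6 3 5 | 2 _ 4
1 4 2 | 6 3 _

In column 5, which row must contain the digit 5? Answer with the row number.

1

Consider where 5 can go in column 5.
(2,5) is out (row 2 already has a 5).
(5,5) is out (row 5 already has a 5).
So the only cell in column 5 that can hold 5 is (1,5).
That is row 1.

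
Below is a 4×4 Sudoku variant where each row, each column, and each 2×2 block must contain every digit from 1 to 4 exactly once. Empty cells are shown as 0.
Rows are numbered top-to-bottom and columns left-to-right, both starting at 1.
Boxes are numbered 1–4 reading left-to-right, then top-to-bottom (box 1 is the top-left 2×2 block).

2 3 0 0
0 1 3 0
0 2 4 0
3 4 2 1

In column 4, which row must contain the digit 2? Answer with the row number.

Consider where 2 can go in column 4.
R1C4 is out (row 1 already has a 2).
R3C4 is out (row 3 already has a 2).
So the only cell in column 4 that can hold 2 is R2C4.
That is row 2.

2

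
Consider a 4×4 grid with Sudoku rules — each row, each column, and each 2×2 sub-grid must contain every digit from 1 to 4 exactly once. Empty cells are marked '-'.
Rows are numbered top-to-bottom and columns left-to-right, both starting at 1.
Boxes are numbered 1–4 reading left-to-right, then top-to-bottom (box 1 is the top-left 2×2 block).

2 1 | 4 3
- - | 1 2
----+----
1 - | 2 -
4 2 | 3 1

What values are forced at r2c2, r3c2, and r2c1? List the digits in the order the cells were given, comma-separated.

For r2c2:
  Consider where 4 can go in column 2.
  r3c2 is out (box 3 already has a 4).
  So the only cell in column 2 that can hold 4 is r2c2.
  So r2c2 = 4.
For r3c2:
  Row 3 already contains {1, 2}.
  Column 2 already contains {1, 2}.
  Its 2×2 block (box 3) already contains {1, 2, 4}.
  The only value from 1–4 not eliminated is 3, so r3c2 = 3.
For r2c1:
  Row 2 already contains {1, 2}.
  Column 1 already contains {1, 2, 4}.
  Its 2×2 block (box 1) already contains {1, 2}.
  The only value from 1–4 not eliminated is 3, so r2c1 = 3.

4,3,3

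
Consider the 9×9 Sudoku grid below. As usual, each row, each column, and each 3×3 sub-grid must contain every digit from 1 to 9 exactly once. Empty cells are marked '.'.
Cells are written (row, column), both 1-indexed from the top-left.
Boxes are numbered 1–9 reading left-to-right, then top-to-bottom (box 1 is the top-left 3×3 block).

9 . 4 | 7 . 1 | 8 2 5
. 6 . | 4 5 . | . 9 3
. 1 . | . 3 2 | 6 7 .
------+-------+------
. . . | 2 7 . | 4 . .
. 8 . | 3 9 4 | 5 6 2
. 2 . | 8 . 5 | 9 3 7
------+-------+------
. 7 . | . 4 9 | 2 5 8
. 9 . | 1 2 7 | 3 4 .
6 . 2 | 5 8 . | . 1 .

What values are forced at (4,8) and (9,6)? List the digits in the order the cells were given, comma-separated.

For (4,8):
  Row 4 already contains {2, 4, 7}.
  Column 8 already contains {1, 2, 3, 4, 5, 6, 7, 9}.
  Its 3×3 block (box 6) already contains {2, 3, 4, 5, 6, 7, 9}.
  The only value from 1–9 not eliminated is 8, so (4,8) = 8.
For (9,6):
  Row 9 already contains {1, 2, 5, 6, 8}.
  Column 6 already contains {1, 2, 4, 5, 7, 9}.
  Its 3×3 block (box 8) already contains {1, 2, 4, 5, 7, 8, 9}.
  The only value from 1–9 not eliminated is 3, so (9,6) = 3.

8,3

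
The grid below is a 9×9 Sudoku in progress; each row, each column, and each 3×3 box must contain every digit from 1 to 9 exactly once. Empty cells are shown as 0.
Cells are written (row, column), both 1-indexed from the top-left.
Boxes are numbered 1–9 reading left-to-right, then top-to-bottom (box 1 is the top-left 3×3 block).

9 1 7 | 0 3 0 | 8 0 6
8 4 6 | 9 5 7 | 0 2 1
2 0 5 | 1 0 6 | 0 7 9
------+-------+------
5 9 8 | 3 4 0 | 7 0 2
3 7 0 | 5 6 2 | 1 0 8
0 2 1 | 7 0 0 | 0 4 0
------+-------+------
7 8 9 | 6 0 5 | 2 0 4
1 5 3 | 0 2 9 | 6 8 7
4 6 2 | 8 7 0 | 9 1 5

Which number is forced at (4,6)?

1

Row 4 already contains {2, 3, 4, 5, 7, 8, 9}.
Column 6 already contains {2, 5, 6, 7, 9}.
Its 3×3 block (box 5) already contains {2, 3, 4, 5, 6, 7}.
The only value from 1–9 not eliminated is 1, so (4,6) = 1.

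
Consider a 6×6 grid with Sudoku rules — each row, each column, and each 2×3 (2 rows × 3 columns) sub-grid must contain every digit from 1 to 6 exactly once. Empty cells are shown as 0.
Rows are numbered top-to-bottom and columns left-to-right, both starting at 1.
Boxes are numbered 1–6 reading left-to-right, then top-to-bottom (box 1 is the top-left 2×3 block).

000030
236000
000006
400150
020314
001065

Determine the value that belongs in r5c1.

6

Cell r5c1 itself could take any of {5, 6} by direct elimination.
Consider where 6 can go in box 5.
r5c3 is out (column 3 already has a 6).
r6c1 is out (row 6 already has a 6).
r6c2 is out (row 6 already has a 6).
So the only cell in box 5 that can hold 6 is r5c1.
Therefore r5c1 = 6.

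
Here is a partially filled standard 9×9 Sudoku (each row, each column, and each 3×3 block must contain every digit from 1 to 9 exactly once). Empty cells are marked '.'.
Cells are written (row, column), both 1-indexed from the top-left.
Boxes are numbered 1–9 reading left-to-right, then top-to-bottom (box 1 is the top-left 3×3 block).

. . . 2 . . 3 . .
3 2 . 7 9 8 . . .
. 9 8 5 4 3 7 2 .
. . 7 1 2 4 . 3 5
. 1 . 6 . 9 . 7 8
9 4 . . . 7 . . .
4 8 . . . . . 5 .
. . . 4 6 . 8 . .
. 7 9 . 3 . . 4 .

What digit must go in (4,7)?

Cell (4,7) itself could take any of {6, 9} by direct elimination.
Consider where 9 can go in row 4.
(4,1) is out (column 1 already has a 9).
(4,2) is out (column 2 already has a 9).
So the only cell in row 4 that can hold 9 is (4,7).
Therefore (4,7) = 9.

9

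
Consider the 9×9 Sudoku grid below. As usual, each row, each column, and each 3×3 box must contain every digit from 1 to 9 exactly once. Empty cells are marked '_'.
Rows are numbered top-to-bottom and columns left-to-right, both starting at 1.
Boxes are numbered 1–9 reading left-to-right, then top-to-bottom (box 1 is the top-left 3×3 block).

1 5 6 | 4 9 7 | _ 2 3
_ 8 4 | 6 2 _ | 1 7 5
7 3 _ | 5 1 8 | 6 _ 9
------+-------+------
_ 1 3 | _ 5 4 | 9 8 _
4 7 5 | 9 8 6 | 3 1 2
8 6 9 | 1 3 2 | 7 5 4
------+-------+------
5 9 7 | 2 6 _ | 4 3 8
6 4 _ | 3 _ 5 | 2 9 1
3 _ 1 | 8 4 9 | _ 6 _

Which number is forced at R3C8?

4

Row 3 already contains {1, 3, 5, 6, 7, 8, 9}.
Column 8 already contains {1, 2, 3, 5, 6, 7, 8, 9}.
Its 3×3 block (box 3) already contains {1, 2, 3, 5, 6, 7, 9}.
The only value from 1–9 not eliminated is 4, so R3C8 = 4.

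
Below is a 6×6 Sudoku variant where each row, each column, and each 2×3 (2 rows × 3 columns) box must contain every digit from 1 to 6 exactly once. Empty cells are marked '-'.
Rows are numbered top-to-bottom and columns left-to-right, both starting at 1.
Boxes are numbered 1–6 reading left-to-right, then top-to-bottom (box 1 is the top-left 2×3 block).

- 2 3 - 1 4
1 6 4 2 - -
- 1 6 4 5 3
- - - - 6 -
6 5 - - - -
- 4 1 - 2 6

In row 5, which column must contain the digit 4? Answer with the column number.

Consider where 4 can go in row 5.
r5c3 is out (column 3 already has a 4).
r5c4 is out (column 4 already has a 4).
r5c6 is out (column 6 already has a 4).
So the only cell in row 5 that can hold 4 is r5c5.
That is column 5.

5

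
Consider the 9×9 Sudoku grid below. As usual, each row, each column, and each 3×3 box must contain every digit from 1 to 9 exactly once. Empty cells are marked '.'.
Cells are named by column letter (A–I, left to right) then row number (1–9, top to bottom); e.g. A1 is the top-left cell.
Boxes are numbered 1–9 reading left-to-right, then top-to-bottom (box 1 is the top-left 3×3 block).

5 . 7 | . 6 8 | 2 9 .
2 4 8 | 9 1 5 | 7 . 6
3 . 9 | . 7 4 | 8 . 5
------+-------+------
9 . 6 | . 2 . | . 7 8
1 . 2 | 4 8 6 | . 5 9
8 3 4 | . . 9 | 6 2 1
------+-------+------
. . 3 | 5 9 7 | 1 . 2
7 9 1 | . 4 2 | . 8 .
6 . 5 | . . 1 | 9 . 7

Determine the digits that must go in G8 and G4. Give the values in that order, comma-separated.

For G8:
  Consider where 5 can go in box 9.
  H7 is out (row 7 already has a 5).
  I8 is out (column I already has a 5).
  H9 is out (row 9 already has a 5).
  So the only cell in box 9 that can hold 5 is G8.
  So G8 = 5.
For G4:
  Consider where 4 can go in column G.
  G5 is out (row 5 already has a 4).
  G8 is out (row 8 already has a 4).
  So the only cell in column G that can hold 4 is G4.
  So G4 = 4.

5,4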